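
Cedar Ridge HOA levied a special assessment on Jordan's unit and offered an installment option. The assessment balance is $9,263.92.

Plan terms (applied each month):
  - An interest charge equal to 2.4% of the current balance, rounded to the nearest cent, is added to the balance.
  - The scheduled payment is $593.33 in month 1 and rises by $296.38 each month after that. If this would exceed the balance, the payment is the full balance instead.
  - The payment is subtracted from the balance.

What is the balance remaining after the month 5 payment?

$4,281.95

Month 1: $9,263.92 +$222.33 interest = $9,486.25; pay $593.33 → $8,892.92
Month 2: $8,892.92 +$213.43 interest = $9,106.35; pay $889.71 → $8,216.64
Month 3: $8,216.64 +$197.20 interest = $8,413.84; pay $1,186.09 → $7,227.75
Month 4: $7,227.75 +$173.47 interest = $7,401.22; pay $1,482.47 → $5,918.75
Month 5: $5,918.75 +$142.05 interest = $6,060.80; pay $1,778.85 → $4,281.95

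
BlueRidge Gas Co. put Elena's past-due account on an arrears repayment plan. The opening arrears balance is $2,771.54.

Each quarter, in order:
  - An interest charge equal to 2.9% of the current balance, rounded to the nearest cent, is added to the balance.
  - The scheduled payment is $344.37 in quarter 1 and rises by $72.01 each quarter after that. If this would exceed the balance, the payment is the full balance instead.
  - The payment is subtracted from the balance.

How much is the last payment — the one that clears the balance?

$649.77

# | Opening | Interest | Payment | End bal
1 | $2,771.54 | $80.37 | $344.37 | $2,507.54
2 | $2,507.54 | $72.72 | $416.38 | $2,163.88
3 | $2,163.88 | $62.75 | $488.39 | $1,738.24
4 | $1,738.24 | $50.41 | $560.40 | $1,228.25
5 | $1,228.25 | $35.62 | $632.41 | $631.46
6 | $631.46 | $18.31 | $649.77 | $0.00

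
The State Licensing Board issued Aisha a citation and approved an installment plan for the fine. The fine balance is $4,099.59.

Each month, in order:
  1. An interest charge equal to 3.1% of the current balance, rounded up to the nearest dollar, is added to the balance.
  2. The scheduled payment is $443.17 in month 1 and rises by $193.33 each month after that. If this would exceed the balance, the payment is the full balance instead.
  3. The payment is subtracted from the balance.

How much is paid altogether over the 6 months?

Month 1: $4,099.59 +$128.00 interest = $4,227.59; pay $443.17 → $3,784.42
Month 2: $3,784.42 +$118.00 interest = $3,902.42; pay $636.50 → $3,265.92
Month 3: $3,265.92 +$102.00 interest = $3,367.92; pay $829.83 → $2,538.09
Month 4: $2,538.09 +$79.00 interest = $2,617.09; pay $1,023.16 → $1,593.93
Month 5: $1,593.93 +$50.00 interest = $1,643.93; pay $1,216.49 → $427.44
Month 6: $427.44 +$14.00 interest = $441.44; pay $441.44 → $0.00
Total paid: $4,590.59

$4,590.59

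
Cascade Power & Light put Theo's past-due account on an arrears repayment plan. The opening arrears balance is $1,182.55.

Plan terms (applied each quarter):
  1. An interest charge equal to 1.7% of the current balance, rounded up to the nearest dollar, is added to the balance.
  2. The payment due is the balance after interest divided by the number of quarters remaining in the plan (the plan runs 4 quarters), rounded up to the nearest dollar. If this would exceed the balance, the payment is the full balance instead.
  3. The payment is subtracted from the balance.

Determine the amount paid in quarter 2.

$307.00

Quarter 1: $1,182.55 +$21.00 interest = $1,203.55; pay $301.00 → $902.55
Quarter 2: $902.55 +$16.00 interest = $918.55; pay $307.00 → $611.55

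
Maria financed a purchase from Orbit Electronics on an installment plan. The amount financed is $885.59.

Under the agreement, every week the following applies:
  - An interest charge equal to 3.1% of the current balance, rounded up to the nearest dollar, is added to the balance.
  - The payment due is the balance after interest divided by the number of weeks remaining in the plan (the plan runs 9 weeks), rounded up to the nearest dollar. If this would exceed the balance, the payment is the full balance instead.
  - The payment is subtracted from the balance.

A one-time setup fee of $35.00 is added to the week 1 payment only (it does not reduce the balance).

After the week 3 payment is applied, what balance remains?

Week 1: opening $885.59; interest $28.00 → $913.59; payment $102.00 (+ $35.00 fee); balance $811.59
Week 2: opening $811.59; interest $26.00 → $837.59; payment $105.00; balance $732.59
Week 3: opening $732.59; interest $23.00 → $755.59; payment $108.00; balance $647.59

$647.59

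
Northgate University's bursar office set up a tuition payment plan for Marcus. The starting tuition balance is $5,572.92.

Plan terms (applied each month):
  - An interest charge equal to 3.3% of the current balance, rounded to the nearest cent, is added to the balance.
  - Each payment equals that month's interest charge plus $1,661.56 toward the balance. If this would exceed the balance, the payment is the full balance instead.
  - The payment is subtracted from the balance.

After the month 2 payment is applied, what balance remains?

Month 1: opening $5,572.92; interest $183.91 → $5,756.83; payment $1,845.47; balance $3,911.36
Month 2: opening $3,911.36; interest $129.07 → $4,040.43; payment $1,790.63; balance $2,249.80

$2,249.80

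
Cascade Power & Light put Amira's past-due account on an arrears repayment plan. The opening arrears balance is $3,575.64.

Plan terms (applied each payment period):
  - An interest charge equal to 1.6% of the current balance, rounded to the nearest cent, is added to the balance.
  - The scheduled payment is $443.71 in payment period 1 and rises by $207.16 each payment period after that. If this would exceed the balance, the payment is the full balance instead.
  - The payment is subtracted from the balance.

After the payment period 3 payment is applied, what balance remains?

$1,772.70

Payment period 1: opening $3,575.64; interest $57.21 → $3,632.85; payment $443.71; balance $3,189.14
Payment period 2: opening $3,189.14; interest $51.03 → $3,240.17; payment $650.87; balance $2,589.30
Payment period 3: opening $2,589.30; interest $41.43 → $2,630.73; payment $858.03; balance $1,772.70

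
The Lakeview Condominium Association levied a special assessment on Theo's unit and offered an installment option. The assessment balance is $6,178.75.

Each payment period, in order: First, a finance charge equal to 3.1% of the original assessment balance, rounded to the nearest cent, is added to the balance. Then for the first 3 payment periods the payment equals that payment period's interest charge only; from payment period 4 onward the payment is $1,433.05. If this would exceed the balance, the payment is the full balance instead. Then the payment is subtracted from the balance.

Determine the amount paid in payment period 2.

Payment period 1: $6,178.75 +$191.54 interest = $6,370.29; pay $191.54 → $6,178.75
Payment period 2: $6,178.75 +$191.54 interest = $6,370.29; pay $191.54 → $6,178.75

$191.54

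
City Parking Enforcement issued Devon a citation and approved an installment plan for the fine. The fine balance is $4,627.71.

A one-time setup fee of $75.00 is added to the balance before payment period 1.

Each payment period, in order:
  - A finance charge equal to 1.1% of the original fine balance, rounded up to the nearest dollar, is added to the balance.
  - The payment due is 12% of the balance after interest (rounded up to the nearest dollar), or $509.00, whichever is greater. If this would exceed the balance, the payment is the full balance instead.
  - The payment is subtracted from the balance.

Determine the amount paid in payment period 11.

$111.71

Payment period 1: opening $4,702.71; interest $51.00 → $4,753.71; payment $571.00; balance $4,182.71
Payment period 2: opening $4,182.71; interest $51.00 → $4,233.71; payment $509.00; balance $3,724.71
Payment period 3: opening $3,724.71; interest $51.00 → $3,775.71; payment $509.00; balance $3,266.71
Payment period 4: opening $3,266.71; interest $51.00 → $3,317.71; payment $509.00; balance $2,808.71
Payment period 5: opening $2,808.71; interest $51.00 → $2,859.71; payment $509.00; balance $2,350.71
Payment period 6: opening $2,350.71; interest $51.00 → $2,401.71; payment $509.00; balance $1,892.71
Payment period 7: opening $1,892.71; interest $51.00 → $1,943.71; payment $509.00; balance $1,434.71
Payment period 8: opening $1,434.71; interest $51.00 → $1,485.71; payment $509.00; balance $976.71
Payment period 9: opening $976.71; interest $51.00 → $1,027.71; payment $509.00; balance $518.71
Payment period 10: opening $518.71; interest $51.00 → $569.71; payment $509.00; balance $60.71
Payment period 11: opening $60.71; interest $51.00 → $111.71; payment $111.71; balance $0.00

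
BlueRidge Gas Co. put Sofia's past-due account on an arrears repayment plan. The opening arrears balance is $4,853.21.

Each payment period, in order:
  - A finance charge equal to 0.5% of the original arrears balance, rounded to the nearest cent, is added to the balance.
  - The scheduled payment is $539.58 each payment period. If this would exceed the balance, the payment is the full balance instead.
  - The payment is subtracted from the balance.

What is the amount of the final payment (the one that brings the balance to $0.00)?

# | Opening | Interest | Payment | End bal
1 | $4,853.21 | $24.27 | $539.58 | $4,337.90
2 | $4,337.90 | $24.27 | $539.58 | $3,822.59
3 | $3,822.59 | $24.27 | $539.58 | $3,307.28
4 | $3,307.28 | $24.27 | $539.58 | $2,791.97
5 | $2,791.97 | $24.27 | $539.58 | $2,276.66
6 | $2,276.66 | $24.27 | $539.58 | $1,761.35
7 | $1,761.35 | $24.27 | $539.58 | $1,246.04
8 | $1,246.04 | $24.27 | $539.58 | $730.73
9 | $730.73 | $24.27 | $539.58 | $215.42
10 | $215.42 | $24.27 | $239.69 | $0.00

$239.69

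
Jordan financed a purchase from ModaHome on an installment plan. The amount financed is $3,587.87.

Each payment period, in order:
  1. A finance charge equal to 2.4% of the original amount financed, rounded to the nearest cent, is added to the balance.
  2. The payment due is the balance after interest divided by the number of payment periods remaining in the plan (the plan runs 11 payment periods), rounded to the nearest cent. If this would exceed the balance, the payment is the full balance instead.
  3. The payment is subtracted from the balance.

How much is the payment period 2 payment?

Payment period 1: opening $3,587.87; interest $86.11 → $3,673.98; payment $334.00; balance $3,339.98
Payment period 2: opening $3,339.98; interest $86.11 → $3,426.09; payment $342.61; balance $3,083.48

$342.61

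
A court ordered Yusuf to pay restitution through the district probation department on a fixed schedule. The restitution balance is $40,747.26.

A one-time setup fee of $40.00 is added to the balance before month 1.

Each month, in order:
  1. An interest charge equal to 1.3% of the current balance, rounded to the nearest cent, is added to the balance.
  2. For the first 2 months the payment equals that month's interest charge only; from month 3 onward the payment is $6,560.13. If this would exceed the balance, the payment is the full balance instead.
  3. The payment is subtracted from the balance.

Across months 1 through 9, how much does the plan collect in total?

$43,877.07

# | Opening | Interest | Payment | End bal
1 | $40,787.26 | $530.23 | $530.23 | $40,787.26
2 | $40,787.26 | $530.23 | $530.23 | $40,787.26
3 | $40,787.26 | $530.23 | $6,560.13 | $34,757.36
4 | $34,757.36 | $451.85 | $6,560.13 | $28,649.08
5 | $28,649.08 | $372.44 | $6,560.13 | $22,461.39
6 | $22,461.39 | $292.00 | $6,560.13 | $16,193.26
7 | $16,193.26 | $210.51 | $6,560.13 | $9,843.64
8 | $9,843.64 | $127.97 | $6,560.13 | $3,411.48
9 | $3,411.48 | $44.35 | $3,455.83 | $0.00
Total paid: $43,877.07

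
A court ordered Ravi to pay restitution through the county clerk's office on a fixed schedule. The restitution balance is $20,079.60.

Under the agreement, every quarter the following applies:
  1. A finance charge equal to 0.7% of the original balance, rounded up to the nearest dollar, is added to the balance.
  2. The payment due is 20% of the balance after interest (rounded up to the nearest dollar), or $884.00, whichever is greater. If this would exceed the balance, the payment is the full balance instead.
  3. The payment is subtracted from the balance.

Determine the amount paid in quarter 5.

# | Opening | Interest | Payment | End bal
1 | $20,079.60 | $141.00 | $4,045.00 | $16,175.60
2 | $16,175.60 | $141.00 | $3,264.00 | $13,052.60
3 | $13,052.60 | $141.00 | $2,639.00 | $10,554.60
4 | $10,554.60 | $141.00 | $2,140.00 | $8,555.60
5 | $8,555.60 | $141.00 | $1,740.00 | $6,956.60

$1,740.00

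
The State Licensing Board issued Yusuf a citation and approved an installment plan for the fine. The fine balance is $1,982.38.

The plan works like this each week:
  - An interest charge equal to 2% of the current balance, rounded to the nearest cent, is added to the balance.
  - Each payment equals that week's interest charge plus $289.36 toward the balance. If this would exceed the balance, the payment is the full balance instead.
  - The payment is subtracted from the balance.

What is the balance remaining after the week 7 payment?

$0.00

Week 1: $1,982.38 +$39.65 interest = $2,022.03; pay $329.01 → $1,693.02
Week 2: $1,693.02 +$33.86 interest = $1,726.88; pay $323.22 → $1,403.66
Week 3: $1,403.66 +$28.07 interest = $1,431.73; pay $317.43 → $1,114.30
Week 4: $1,114.30 +$22.29 interest = $1,136.59; pay $311.65 → $824.94
Week 5: $824.94 +$16.50 interest = $841.44; pay $305.86 → $535.58
Week 6: $535.58 +$10.71 interest = $546.29; pay $300.07 → $246.22
Week 7: $246.22 +$4.92 interest = $251.14; pay $251.14 → $0.00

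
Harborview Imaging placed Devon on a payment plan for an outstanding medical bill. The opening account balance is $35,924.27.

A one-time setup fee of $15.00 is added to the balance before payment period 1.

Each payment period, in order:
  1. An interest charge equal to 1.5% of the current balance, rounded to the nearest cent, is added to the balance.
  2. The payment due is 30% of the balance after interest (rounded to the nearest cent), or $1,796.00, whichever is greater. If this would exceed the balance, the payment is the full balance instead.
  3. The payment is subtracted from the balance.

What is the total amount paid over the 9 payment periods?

$37,691.82

# | Opening | Interest | Payment | End bal
1 | $35,939.27 | $539.09 | $10,943.51 | $25,534.85
2 | $25,534.85 | $383.02 | $7,775.36 | $18,142.51
3 | $18,142.51 | $272.14 | $5,524.40 | $12,890.25
4 | $12,890.25 | $193.35 | $3,925.08 | $9,158.52
5 | $9,158.52 | $137.38 | $2,788.77 | $6,507.13
6 | $6,507.13 | $97.61 | $1,981.42 | $4,623.32
7 | $4,623.32 | $69.35 | $1,796.00 | $2,896.67
8 | $2,896.67 | $43.45 | $1,796.00 | $1,144.12
9 | $1,144.12 | $17.16 | $1,161.28 | $0.00
Total paid: $37,691.82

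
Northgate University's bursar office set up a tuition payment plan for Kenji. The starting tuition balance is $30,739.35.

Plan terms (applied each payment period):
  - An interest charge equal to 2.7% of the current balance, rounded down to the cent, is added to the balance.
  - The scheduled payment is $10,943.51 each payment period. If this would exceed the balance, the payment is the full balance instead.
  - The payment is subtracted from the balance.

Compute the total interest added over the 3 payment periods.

$1,663.30

Payment period 1: $30,739.35 +$829.96 interest = $31,569.31; pay $10,943.51 → $20,625.80
Payment period 2: $20,625.80 +$556.89 interest = $21,182.69; pay $10,943.51 → $10,239.18
Payment period 3: $10,239.18 +$276.45 interest = $10,515.63; pay $10,515.63 → $0.00
Total interest: $829.96 + $556.89 + $276.45 = $1,663.30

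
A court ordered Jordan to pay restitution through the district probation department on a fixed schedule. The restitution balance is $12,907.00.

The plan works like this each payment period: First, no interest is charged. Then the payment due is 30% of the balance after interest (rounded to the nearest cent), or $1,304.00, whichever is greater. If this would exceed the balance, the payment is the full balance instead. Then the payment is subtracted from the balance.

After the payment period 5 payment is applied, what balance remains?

Payment period 1: opening $12,907.00; payment $3,872.10; balance $9,034.90
Payment period 2: opening $9,034.90; payment $2,710.47; balance $6,324.43
Payment period 3: opening $6,324.43; payment $1,897.33; balance $4,427.10
Payment period 4: opening $4,427.10; payment $1,328.13; balance $3,098.97
Payment period 5: opening $3,098.97; payment $1,304.00; balance $1,794.97

$1,794.97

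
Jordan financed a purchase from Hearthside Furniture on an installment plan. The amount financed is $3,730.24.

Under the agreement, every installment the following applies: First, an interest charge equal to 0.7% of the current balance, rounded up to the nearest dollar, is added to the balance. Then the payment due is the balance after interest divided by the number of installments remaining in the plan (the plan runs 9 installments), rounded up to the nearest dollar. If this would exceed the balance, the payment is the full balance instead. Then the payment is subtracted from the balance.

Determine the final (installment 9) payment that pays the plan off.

$441.24

Installment 1: opening $3,730.24; interest $27.00 → $3,757.24; payment $418.00; balance $3,339.24
Installment 2: opening $3,339.24; interest $24.00 → $3,363.24; payment $421.00; balance $2,942.24
Installment 3: opening $2,942.24; interest $21.00 → $2,963.24; payment $424.00; balance $2,539.24
Installment 4: opening $2,539.24; interest $18.00 → $2,557.24; payment $427.00; balance $2,130.24
Installment 5: opening $2,130.24; interest $15.00 → $2,145.24; payment $430.00; balance $1,715.24
Installment 6: opening $1,715.24; interest $13.00 → $1,728.24; payment $433.00; balance $1,295.24
Installment 7: opening $1,295.24; interest $10.00 → $1,305.24; payment $436.00; balance $869.24
Installment 8: opening $869.24; interest $7.00 → $876.24; payment $439.00; balance $437.24
Installment 9: opening $437.24; interest $4.00 → $441.24; payment $441.24; balance $0.00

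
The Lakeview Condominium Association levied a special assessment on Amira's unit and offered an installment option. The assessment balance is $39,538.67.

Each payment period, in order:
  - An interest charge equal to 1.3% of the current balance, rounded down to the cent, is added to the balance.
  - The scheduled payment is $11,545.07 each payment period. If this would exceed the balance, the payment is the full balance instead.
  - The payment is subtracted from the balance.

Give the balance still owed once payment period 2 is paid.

$17,333.12

Payment period 1: opening $39,538.67; interest $514.00 → $40,052.67; payment $11,545.07; balance $28,507.60
Payment period 2: opening $28,507.60; interest $370.59 → $28,878.19; payment $11,545.07; balance $17,333.12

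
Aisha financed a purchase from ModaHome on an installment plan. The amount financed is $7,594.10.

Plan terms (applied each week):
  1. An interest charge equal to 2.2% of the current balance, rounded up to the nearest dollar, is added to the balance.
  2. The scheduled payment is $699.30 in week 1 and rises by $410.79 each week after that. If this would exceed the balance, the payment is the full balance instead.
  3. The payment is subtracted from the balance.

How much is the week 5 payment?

Week 1: opening $7,594.10; interest $168.00 → $7,762.10; payment $699.30; balance $7,062.80
Week 2: opening $7,062.80; interest $156.00 → $7,218.80; payment $1,110.09; balance $6,108.71
Week 3: opening $6,108.71; interest $135.00 → $6,243.71; payment $1,520.88; balance $4,722.83
Week 4: opening $4,722.83; interest $104.00 → $4,826.83; payment $1,931.67; balance $2,895.16
Week 5: opening $2,895.16; interest $64.00 → $2,959.16; payment $2,342.46; balance $616.70

$2,342.46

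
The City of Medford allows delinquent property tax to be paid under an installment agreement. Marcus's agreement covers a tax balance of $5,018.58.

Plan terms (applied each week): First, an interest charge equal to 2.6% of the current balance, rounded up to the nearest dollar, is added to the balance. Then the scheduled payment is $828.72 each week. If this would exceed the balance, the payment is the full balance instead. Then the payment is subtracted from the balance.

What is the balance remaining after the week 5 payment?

$1,343.98

Week 1: opening $5,018.58; interest $131.00 → $5,149.58; payment $828.72; balance $4,320.86
Week 2: opening $4,320.86; interest $113.00 → $4,433.86; payment $828.72; balance $3,605.14
Week 3: opening $3,605.14; interest $94.00 → $3,699.14; payment $828.72; balance $2,870.42
Week 4: opening $2,870.42; interest $75.00 → $2,945.42; payment $828.72; balance $2,116.70
Week 5: opening $2,116.70; interest $56.00 → $2,172.70; payment $828.72; balance $1,343.98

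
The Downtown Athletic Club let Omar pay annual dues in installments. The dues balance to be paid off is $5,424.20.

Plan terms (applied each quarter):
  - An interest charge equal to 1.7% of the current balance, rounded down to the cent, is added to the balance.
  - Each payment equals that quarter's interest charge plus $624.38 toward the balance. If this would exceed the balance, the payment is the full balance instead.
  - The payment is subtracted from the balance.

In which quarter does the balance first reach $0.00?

Quarter 1: $5,424.20 +$92.21 interest = $5,516.41; pay $716.59 → $4,799.82
Quarter 2: $4,799.82 +$81.59 interest = $4,881.41; pay $705.97 → $4,175.44
Quarter 3: $4,175.44 +$70.98 interest = $4,246.42; pay $695.36 → $3,551.06
Quarter 4: $3,551.06 +$60.36 interest = $3,611.42; pay $684.74 → $2,926.68
Quarter 5: $2,926.68 +$49.75 interest = $2,976.43; pay $674.13 → $2,302.30
Quarter 6: $2,302.30 +$39.13 interest = $2,341.43; pay $663.51 → $1,677.92
Quarter 7: $1,677.92 +$28.52 interest = $1,706.44; pay $652.90 → $1,053.54
Quarter 8: $1,053.54 +$17.91 interest = $1,071.45; pay $642.29 → $429.16
Quarter 9: $429.16 +$7.29 interest = $436.45; pay $436.45 → $0.00
Balance reaches $0.00 in quarter 9.

9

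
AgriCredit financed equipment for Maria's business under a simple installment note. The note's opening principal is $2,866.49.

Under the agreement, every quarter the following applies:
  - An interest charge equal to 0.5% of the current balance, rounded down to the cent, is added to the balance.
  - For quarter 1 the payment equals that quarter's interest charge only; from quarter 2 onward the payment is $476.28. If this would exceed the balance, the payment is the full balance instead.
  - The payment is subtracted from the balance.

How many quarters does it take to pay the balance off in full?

8

Quarter 1: opening $2,866.49; interest $14.33 → $2,880.82; payment $14.33; balance $2,866.49
Quarter 2: opening $2,866.49; interest $14.33 → $2,880.82; payment $476.28; balance $2,404.54
Quarter 3: opening $2,404.54; interest $12.02 → $2,416.56; payment $476.28; balance $1,940.28
Quarter 4: opening $1,940.28; interest $9.70 → $1,949.98; payment $476.28; balance $1,473.70
Quarter 5: opening $1,473.70; interest $7.36 → $1,481.06; payment $476.28; balance $1,004.78
Quarter 6: opening $1,004.78; interest $5.02 → $1,009.80; payment $476.28; balance $533.52
Quarter 7: opening $533.52; interest $2.66 → $536.18; payment $476.28; balance $59.90
Quarter 8: opening $59.90; interest $0.29 → $60.19; payment $60.19; balance $0.00
Balance reaches $0.00 in quarter 8.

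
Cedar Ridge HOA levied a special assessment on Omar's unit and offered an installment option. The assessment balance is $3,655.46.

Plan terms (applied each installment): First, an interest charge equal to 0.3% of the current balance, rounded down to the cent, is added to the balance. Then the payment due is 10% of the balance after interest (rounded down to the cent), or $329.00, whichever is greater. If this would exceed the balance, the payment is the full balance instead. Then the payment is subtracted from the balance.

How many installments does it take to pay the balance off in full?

12

# | Opening | Interest | Payment | End bal
1 | $3,655.46 | $10.96 | $366.64 | $3,299.78
2 | $3,299.78 | $9.89 | $330.96 | $2,978.71
3 | $2,978.71 | $8.93 | $329.00 | $2,658.64
4 | $2,658.64 | $7.97 | $329.00 | $2,337.61
5 | $2,337.61 | $7.01 | $329.00 | $2,015.62
6 | $2,015.62 | $6.04 | $329.00 | $1,692.66
7 | $1,692.66 | $5.07 | $329.00 | $1,368.73
8 | $1,368.73 | $4.10 | $329.00 | $1,043.83
9 | $1,043.83 | $3.13 | $329.00 | $717.96
10 | $717.96 | $2.15 | $329.00 | $391.11
11 | $391.11 | $1.17 | $329.00 | $63.28
12 | $63.28 | $0.18 | $63.46 | $0.00
Balance reaches $0.00 in installment 12.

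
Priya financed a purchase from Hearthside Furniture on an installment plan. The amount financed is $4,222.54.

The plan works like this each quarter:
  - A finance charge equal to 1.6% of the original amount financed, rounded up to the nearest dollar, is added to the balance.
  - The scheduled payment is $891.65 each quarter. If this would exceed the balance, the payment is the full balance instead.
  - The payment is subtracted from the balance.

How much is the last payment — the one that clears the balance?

$172.29

# | Opening | Interest | Payment | End bal
1 | $4,222.54 | $68.00 | $891.65 | $3,398.89
2 | $3,398.89 | $68.00 | $891.65 | $2,575.24
3 | $2,575.24 | $68.00 | $891.65 | $1,751.59
4 | $1,751.59 | $68.00 | $891.65 | $927.94
5 | $927.94 | $68.00 | $891.65 | $104.29
6 | $104.29 | $68.00 | $172.29 | $0.00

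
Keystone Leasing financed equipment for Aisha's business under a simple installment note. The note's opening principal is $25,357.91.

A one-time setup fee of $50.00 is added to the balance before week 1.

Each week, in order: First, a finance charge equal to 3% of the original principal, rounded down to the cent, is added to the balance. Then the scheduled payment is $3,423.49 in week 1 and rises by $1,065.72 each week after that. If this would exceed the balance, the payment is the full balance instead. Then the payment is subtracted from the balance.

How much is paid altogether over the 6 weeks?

Week 1: opening $25,407.91; interest $760.73 → $26,168.64; payment $3,423.49; balance $22,745.15
Week 2: opening $22,745.15; interest $760.73 → $23,505.88; payment $4,489.21; balance $19,016.67
Week 3: opening $19,016.67; interest $760.73 → $19,777.40; payment $5,554.93; balance $14,222.47
Week 4: opening $14,222.47; interest $760.73 → $14,983.20; payment $6,620.65; balance $8,362.55
Week 5: opening $8,362.55; interest $760.73 → $9,123.28; payment $7,686.37; balance $1,436.91
Week 6: opening $1,436.91; interest $760.73 → $2,197.64; payment $2,197.64; balance $0.00
Total paid: $29,972.29

$29,972.29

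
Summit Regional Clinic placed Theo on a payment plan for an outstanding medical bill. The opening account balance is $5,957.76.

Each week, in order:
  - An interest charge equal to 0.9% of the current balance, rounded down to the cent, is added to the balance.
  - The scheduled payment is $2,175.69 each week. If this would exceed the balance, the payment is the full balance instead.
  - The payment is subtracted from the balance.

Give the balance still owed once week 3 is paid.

$0.00

Week 1: $5,957.76 +$53.61 interest = $6,011.37; pay $2,175.69 → $3,835.68
Week 2: $3,835.68 +$34.52 interest = $3,870.20; pay $2,175.69 → $1,694.51
Week 3: $1,694.51 +$15.25 interest = $1,709.76; pay $1,709.76 → $0.00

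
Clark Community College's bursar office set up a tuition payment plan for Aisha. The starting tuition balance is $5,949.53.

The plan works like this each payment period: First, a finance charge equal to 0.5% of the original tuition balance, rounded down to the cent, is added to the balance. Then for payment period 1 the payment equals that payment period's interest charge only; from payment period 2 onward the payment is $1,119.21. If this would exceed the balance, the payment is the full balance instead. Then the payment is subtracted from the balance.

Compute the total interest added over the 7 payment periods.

# | Opening | Interest | Payment | End bal
1 | $5,949.53 | $29.74 | $29.74 | $5,949.53
2 | $5,949.53 | $29.74 | $1,119.21 | $4,860.06
3 | $4,860.06 | $29.74 | $1,119.21 | $3,770.59
4 | $3,770.59 | $29.74 | $1,119.21 | $2,681.12
5 | $2,681.12 | $29.74 | $1,119.21 | $1,591.65
6 | $1,591.65 | $29.74 | $1,119.21 | $502.18
7 | $502.18 | $29.74 | $531.92 | $0.00
Total interest: $29.74 + $29.74 + $29.74 + $29.74 + $29.74 + $29.74 + $29.74 = $208.18

$208.18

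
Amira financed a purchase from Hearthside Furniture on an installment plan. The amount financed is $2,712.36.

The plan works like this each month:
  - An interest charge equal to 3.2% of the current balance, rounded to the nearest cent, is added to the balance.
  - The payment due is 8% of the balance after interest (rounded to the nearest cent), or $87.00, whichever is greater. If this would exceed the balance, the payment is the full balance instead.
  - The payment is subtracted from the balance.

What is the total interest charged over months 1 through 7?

$522.81

# | Opening | Interest | Payment | End bal
1 | $2,712.36 | $86.80 | $223.93 | $2,575.23
2 | $2,575.23 | $82.41 | $212.61 | $2,445.03
3 | $2,445.03 | $78.24 | $201.86 | $2,321.41
4 | $2,321.41 | $74.29 | $191.66 | $2,204.04
5 | $2,204.04 | $70.53 | $181.97 | $2,092.60
6 | $2,092.60 | $66.96 | $172.76 | $1,986.80
7 | $1,986.80 | $63.58 | $164.03 | $1,886.35
Total interest: $86.80 + $82.41 + $78.24 + $74.29 + $70.53 + $66.96 + $63.58 = $522.81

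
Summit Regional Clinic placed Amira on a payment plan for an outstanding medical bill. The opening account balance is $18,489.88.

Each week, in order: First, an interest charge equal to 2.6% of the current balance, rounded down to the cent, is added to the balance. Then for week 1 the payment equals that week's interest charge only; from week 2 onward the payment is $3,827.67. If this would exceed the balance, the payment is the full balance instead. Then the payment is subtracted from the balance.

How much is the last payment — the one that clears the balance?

Week 1: opening $18,489.88; interest $480.73 → $18,970.61; payment $480.73; balance $18,489.88
Week 2: opening $18,489.88; interest $480.73 → $18,970.61; payment $3,827.67; balance $15,142.94
Week 3: opening $15,142.94; interest $393.71 → $15,536.65; payment $3,827.67; balance $11,708.98
Week 4: opening $11,708.98; interest $304.43 → $12,013.41; payment $3,827.67; balance $8,185.74
Week 5: opening $8,185.74; interest $212.82 → $8,398.56; payment $3,827.67; balance $4,570.89
Week 6: opening $4,570.89; interest $118.84 → $4,689.73; payment $3,827.67; balance $862.06
Week 7: opening $862.06; interest $22.41 → $884.47; payment $884.47; balance $0.00

$884.47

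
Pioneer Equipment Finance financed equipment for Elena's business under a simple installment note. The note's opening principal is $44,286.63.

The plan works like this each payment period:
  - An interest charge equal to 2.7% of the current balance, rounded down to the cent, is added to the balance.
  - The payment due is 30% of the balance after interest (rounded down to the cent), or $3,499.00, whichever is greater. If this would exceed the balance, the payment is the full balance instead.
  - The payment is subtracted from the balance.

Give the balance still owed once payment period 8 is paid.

Payment period 1: opening $44,286.63; interest $1,195.73 → $45,482.36; payment $13,644.70; balance $31,837.66
Payment period 2: opening $31,837.66; interest $859.61 → $32,697.27; payment $9,809.18; balance $22,888.09
Payment period 3: opening $22,888.09; interest $617.97 → $23,506.06; payment $7,051.81; balance $16,454.25
Payment period 4: opening $16,454.25; interest $444.26 → $16,898.51; payment $5,069.55; balance $11,828.96
Payment period 5: opening $11,828.96; interest $319.38 → $12,148.34; payment $3,644.50; balance $8,503.84
Payment period 6: opening $8,503.84; interest $229.60 → $8,733.44; payment $3,499.00; balance $5,234.44
Payment period 7: opening $5,234.44; interest $141.32 → $5,375.76; payment $3,499.00; balance $1,876.76
Payment period 8: opening $1,876.76; interest $50.67 → $1,927.43; payment $1,927.43; balance $0.00

$0.00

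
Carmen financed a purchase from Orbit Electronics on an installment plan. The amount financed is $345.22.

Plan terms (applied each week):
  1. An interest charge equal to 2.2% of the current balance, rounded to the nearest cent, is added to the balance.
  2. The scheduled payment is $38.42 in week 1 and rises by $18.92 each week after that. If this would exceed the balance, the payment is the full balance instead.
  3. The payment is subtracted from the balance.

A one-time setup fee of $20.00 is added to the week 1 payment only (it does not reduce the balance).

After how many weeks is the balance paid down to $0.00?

5

# | Opening | Interest | Payment | Fee | End bal
1 | $345.22 | $7.59 | $38.42 | $20.00 | $314.39
2 | $314.39 | $6.92 | $57.34 | — | $263.97
3 | $263.97 | $5.81 | $76.26 | — | $193.52
4 | $193.52 | $4.26 | $95.18 | — | $102.60
5 | $102.60 | $2.26 | $104.86 | — | $0.00
Balance reaches $0.00 in week 5.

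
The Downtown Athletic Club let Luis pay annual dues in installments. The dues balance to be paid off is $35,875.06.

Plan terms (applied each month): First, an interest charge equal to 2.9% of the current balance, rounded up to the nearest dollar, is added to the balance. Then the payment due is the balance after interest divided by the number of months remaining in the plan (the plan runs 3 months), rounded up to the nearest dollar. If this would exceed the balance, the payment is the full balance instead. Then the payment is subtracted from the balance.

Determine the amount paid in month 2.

# | Opening | Interest | Payment | End bal
1 | $35,875.06 | $1,041.00 | $12,306.00 | $24,610.06
2 | $24,610.06 | $714.00 | $12,663.00 | $12,661.06

$12,663.00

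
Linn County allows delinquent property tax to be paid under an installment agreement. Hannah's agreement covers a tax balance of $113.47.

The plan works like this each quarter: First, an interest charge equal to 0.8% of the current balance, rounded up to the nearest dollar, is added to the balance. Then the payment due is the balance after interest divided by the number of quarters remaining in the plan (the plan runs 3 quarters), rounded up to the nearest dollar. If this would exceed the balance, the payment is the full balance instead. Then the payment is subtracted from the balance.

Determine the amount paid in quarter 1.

Quarter 1: opening $113.47; interest $1.00 → $114.47; payment $39.00; balance $75.47

$39.00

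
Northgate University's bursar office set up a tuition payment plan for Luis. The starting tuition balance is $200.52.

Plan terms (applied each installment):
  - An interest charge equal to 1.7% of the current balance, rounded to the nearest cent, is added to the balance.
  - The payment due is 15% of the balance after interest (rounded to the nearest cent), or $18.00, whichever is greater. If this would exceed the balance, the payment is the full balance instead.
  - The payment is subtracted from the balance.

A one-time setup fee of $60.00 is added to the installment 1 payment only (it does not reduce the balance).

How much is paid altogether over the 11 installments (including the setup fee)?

$279.04

Installment 1: $200.52 +$3.41 interest = $203.93; pay $30.59 (+ $60.00 fee) → $173.34
Installment 2: $173.34 +$2.95 interest = $176.29; pay $26.44 → $149.85
Installment 3: $149.85 +$2.55 interest = $152.40; pay $22.86 → $129.54
Installment 4: $129.54 +$2.20 interest = $131.74; pay $19.76 → $111.98
Installment 5: $111.98 +$1.90 interest = $113.88; pay $18.00 → $95.88
Installment 6: $95.88 +$1.63 interest = $97.51; pay $18.00 → $79.51
Installment 7: $79.51 +$1.35 interest = $80.86; pay $18.00 → $62.86
Installment 8: $62.86 +$1.07 interest = $63.93; pay $18.00 → $45.93
Installment 9: $45.93 +$0.78 interest = $46.71; pay $18.00 → $28.71
Installment 10: $28.71 +$0.49 interest = $29.20; pay $18.00 → $11.20
Installment 11: $11.20 +$0.19 interest = $11.39; pay $11.39 → $0.00
Total paid: $279.04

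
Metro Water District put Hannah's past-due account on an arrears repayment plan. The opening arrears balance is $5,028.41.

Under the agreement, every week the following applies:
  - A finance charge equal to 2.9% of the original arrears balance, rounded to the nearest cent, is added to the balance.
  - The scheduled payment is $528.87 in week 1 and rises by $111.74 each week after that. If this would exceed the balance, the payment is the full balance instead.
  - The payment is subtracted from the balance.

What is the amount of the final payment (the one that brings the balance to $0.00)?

Week 1: $5,028.41 +$145.82 interest = $5,174.23; pay $528.87 → $4,645.36
Week 2: $4,645.36 +$145.82 interest = $4,791.18; pay $640.61 → $4,150.57
Week 3: $4,150.57 +$145.82 interest = $4,296.39; pay $752.35 → $3,544.04
Week 4: $3,544.04 +$145.82 interest = $3,689.86; pay $864.09 → $2,825.77
Week 5: $2,825.77 +$145.82 interest = $2,971.59; pay $975.83 → $1,995.76
Week 6: $1,995.76 +$145.82 interest = $2,141.58; pay $1,087.57 → $1,054.01
Week 7: $1,054.01 +$145.82 interest = $1,199.83; pay $1,199.31 → $0.52
Week 8: $0.52 +$145.82 interest = $146.34; pay $146.34 → $0.00

$146.34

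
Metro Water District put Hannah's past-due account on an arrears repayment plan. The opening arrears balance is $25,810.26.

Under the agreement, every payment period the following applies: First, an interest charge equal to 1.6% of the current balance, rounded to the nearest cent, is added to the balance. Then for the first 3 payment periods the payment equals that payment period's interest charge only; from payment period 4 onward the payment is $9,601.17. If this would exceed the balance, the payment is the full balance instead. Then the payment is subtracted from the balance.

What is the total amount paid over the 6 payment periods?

Payment period 1: $25,810.26 +$412.96 interest = $26,223.22; pay $412.96 → $25,810.26
Payment period 2: $25,810.26 +$412.96 interest = $26,223.22; pay $412.96 → $25,810.26
Payment period 3: $25,810.26 +$412.96 interest = $26,223.22; pay $412.96 → $25,810.26
Payment period 4: $25,810.26 +$412.96 interest = $26,223.22; pay $9,601.17 → $16,622.05
Payment period 5: $16,622.05 +$265.95 interest = $16,888.00; pay $9,601.17 → $7,286.83
Payment period 6: $7,286.83 +$116.59 interest = $7,403.42; pay $7,403.42 → $0.00
Total paid: $27,844.64

$27,844.64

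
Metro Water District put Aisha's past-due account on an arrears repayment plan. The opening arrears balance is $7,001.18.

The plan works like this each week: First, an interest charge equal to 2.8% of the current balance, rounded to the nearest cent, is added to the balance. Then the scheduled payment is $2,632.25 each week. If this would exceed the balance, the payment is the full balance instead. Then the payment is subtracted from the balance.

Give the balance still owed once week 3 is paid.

# | Opening | Interest | Payment | End bal
1 | $7,001.18 | $196.03 | $2,632.25 | $4,564.96
2 | $4,564.96 | $127.82 | $2,632.25 | $2,060.53
3 | $2,060.53 | $57.69 | $2,118.22 | $0.00

$0.00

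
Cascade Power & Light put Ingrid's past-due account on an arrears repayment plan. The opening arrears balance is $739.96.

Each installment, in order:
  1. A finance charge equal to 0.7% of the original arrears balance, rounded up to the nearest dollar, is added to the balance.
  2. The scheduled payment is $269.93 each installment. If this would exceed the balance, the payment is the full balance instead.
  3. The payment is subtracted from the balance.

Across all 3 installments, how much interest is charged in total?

Installment 1: opening $739.96; interest $6.00 → $745.96; payment $269.93; balance $476.03
Installment 2: opening $476.03; interest $6.00 → $482.03; payment $269.93; balance $212.10
Installment 3: opening $212.10; interest $6.00 → $218.10; payment $218.10; balance $0.00
Total interest: $6.00 + $6.00 + $6.00 = $18.00

$18.00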